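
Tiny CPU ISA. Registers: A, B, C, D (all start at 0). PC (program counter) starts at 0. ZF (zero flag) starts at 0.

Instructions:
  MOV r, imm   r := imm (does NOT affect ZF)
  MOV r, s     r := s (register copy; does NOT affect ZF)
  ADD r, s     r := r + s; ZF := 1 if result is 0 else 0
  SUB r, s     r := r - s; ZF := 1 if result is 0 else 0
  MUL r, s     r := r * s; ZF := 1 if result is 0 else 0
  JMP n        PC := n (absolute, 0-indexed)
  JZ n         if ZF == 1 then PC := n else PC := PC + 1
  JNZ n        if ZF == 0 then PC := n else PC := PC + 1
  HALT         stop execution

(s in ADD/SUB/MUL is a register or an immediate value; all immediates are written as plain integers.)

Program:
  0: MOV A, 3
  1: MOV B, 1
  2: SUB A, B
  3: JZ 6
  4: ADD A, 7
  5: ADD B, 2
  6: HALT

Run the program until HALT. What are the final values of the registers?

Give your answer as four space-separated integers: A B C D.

Answer: 9 3 0 0

Derivation:
Step 1: PC=0 exec 'MOV A, 3'. After: A=3 B=0 C=0 D=0 ZF=0 PC=1
Step 2: PC=1 exec 'MOV B, 1'. After: A=3 B=1 C=0 D=0 ZF=0 PC=2
Step 3: PC=2 exec 'SUB A, B'. After: A=2 B=1 C=0 D=0 ZF=0 PC=3
Step 4: PC=3 exec 'JZ 6'. After: A=2 B=1 C=0 D=0 ZF=0 PC=4
Step 5: PC=4 exec 'ADD A, 7'. After: A=9 B=1 C=0 D=0 ZF=0 PC=5
Step 6: PC=5 exec 'ADD B, 2'. After: A=9 B=3 C=0 D=0 ZF=0 PC=6
Step 7: PC=6 exec 'HALT'. After: A=9 B=3 C=0 D=0 ZF=0 PC=6 HALTED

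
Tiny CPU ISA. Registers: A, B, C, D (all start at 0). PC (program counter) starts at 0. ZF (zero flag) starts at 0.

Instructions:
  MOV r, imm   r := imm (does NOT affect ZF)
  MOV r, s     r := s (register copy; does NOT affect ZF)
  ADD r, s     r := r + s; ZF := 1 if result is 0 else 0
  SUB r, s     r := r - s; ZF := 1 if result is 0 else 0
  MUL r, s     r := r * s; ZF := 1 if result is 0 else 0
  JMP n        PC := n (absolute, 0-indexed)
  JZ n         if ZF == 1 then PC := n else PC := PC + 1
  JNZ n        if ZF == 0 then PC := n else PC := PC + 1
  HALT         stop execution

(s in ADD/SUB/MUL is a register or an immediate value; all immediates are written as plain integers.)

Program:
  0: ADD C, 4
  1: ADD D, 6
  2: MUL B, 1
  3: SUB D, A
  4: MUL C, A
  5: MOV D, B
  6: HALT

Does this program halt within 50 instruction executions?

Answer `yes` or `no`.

Step 1: PC=0 exec 'ADD C, 4'. After: A=0 B=0 C=4 D=0 ZF=0 PC=1
Step 2: PC=1 exec 'ADD D, 6'. After: A=0 B=0 C=4 D=6 ZF=0 PC=2
Step 3: PC=2 exec 'MUL B, 1'. After: A=0 B=0 C=4 D=6 ZF=1 PC=3
Step 4: PC=3 exec 'SUB D, A'. After: A=0 B=0 C=4 D=6 ZF=0 PC=4
Step 5: PC=4 exec 'MUL C, A'. After: A=0 B=0 C=0 D=6 ZF=1 PC=5
Step 6: PC=5 exec 'MOV D, B'. After: A=0 B=0 C=0 D=0 ZF=1 PC=6
Step 7: PC=6 exec 'HALT'. After: A=0 B=0 C=0 D=0 ZF=1 PC=6 HALTED

Answer: yes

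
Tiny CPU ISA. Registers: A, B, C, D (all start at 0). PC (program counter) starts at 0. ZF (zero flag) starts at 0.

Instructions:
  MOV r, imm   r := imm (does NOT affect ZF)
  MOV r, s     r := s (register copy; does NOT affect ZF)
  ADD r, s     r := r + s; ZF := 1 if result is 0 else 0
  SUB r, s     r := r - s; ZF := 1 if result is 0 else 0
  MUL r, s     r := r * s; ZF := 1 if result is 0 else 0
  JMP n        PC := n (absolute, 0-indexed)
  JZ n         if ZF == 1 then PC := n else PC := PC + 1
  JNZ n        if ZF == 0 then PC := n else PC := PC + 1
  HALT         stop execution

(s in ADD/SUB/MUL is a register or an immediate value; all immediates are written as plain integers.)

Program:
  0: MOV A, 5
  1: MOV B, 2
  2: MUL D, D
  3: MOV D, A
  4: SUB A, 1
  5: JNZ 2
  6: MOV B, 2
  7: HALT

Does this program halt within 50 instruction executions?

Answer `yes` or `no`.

Answer: yes

Derivation:
Step 1: PC=0 exec 'MOV A, 5'. After: A=5 B=0 C=0 D=0 ZF=0 PC=1
Step 2: PC=1 exec 'MOV B, 2'. After: A=5 B=2 C=0 D=0 ZF=0 PC=2
Step 3: PC=2 exec 'MUL D, D'. After: A=5 B=2 C=0 D=0 ZF=1 PC=3
Step 4: PC=3 exec 'MOV D, A'. After: A=5 B=2 C=0 D=5 ZF=1 PC=4
Step 5: PC=4 exec 'SUB A, 1'. After: A=4 B=2 C=0 D=5 ZF=0 PC=5
Step 6: PC=5 exec 'JNZ 2'. After: A=4 B=2 C=0 D=5 ZF=0 PC=2
Step 7: PC=2 exec 'MUL D, D'. After: A=4 B=2 C=0 D=25 ZF=0 PC=3
Step 8: PC=3 exec 'MOV D, A'. After: A=4 B=2 C=0 D=4 ZF=0 PC=4
Step 9: PC=4 exec 'SUB A, 1'. After: A=3 B=2 C=0 D=4 ZF=0 PC=5
Step 10: PC=5 exec 'JNZ 2'. After: A=3 B=2 C=0 D=4 ZF=0 PC=2
Step 11: PC=2 exec 'MUL D, D'. After: A=3 B=2 C=0 D=16 ZF=0 PC=3
Step 12: PC=3 exec 'MOV D, A'. After: A=3 B=2 C=0 D=3 ZF=0 PC=4
Step 13: PC=4 exec 'SUB A, 1'. After: A=2 B=2 C=0 D=3 ZF=0 PC=5
Step 14: PC=5 exec 'JNZ 2'. After: A=2 B=2 C=0 D=3 ZF=0 PC=2
Step 15: PC=2 exec 'MUL D, D'. After: A=2 B=2 C=0 D=9 ZF=0 PC=3
Step 16: PC=3 exec 'MOV D, A'. After: A=2 B=2 C=0 D=2 ZF=0 PC=4
Step 17: PC=4 exec 'SUB A, 1'. After: A=1 B=2 C=0 D=2 ZF=0 PC=5
Step 18: PC=5 exec 'JNZ 2'. After: A=1 B=2 C=0 D=2 ZF=0 PC=2
Step 19: PC=2 exec 'MUL D, D'. After: A=1 B=2 C=0 D=4 ZF=0 PC=3
Step 20: PC=3 exec 'MOV D, A'. After: A=1 B=2 C=0 D=1 ZF=0 PC=4
Step 21: PC=4 exec 'SUB A, 1'. After: A=0 B=2 C=0 D=1 ZF=1 PC=5
Step 22: PC=5 exec 'JNZ 2'. After: A=0 B=2 C=0 D=1 ZF=1 PC=6
Step 23: PC=6 exec 'MOV B, 2'. After: A=0 B=2 C=0 D=1 ZF=1 PC=7
Step 24: PC=7 exec 'HALT'. After: A=0 B=2 C=0 D=1 ZF=1 PC=7 HALTED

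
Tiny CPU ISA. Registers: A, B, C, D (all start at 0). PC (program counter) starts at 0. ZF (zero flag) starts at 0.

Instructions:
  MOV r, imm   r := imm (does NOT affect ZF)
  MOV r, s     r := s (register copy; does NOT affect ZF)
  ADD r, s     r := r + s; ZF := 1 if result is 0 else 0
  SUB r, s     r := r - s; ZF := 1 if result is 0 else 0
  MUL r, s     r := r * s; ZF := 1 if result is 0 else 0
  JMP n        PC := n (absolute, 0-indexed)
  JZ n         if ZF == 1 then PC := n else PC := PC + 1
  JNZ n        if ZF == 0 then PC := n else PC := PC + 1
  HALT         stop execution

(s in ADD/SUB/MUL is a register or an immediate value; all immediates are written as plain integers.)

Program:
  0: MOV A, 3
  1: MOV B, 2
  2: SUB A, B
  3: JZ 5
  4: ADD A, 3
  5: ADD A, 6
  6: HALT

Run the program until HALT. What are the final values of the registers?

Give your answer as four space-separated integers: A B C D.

Step 1: PC=0 exec 'MOV A, 3'. After: A=3 B=0 C=0 D=0 ZF=0 PC=1
Step 2: PC=1 exec 'MOV B, 2'. After: A=3 B=2 C=0 D=0 ZF=0 PC=2
Step 3: PC=2 exec 'SUB A, B'. After: A=1 B=2 C=0 D=0 ZF=0 PC=3
Step 4: PC=3 exec 'JZ 5'. After: A=1 B=2 C=0 D=0 ZF=0 PC=4
Step 5: PC=4 exec 'ADD A, 3'. After: A=4 B=2 C=0 D=0 ZF=0 PC=5
Step 6: PC=5 exec 'ADD A, 6'. After: A=10 B=2 C=0 D=0 ZF=0 PC=6
Step 7: PC=6 exec 'HALT'. After: A=10 B=2 C=0 D=0 ZF=0 PC=6 HALTED

Answer: 10 2 0 0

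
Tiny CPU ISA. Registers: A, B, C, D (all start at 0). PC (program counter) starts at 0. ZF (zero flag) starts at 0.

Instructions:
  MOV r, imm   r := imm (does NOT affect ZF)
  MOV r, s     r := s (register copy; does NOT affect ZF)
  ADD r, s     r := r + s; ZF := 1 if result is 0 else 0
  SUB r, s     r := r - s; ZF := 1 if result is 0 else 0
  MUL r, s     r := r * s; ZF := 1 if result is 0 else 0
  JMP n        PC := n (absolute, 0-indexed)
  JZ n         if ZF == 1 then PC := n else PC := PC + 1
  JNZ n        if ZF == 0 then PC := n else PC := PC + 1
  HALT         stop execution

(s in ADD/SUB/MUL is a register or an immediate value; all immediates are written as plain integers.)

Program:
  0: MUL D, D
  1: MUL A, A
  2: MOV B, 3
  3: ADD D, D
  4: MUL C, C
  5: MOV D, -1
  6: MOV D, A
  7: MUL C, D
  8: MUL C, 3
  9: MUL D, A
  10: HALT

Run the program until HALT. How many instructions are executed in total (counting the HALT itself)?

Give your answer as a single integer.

Answer: 11

Derivation:
Step 1: PC=0 exec 'MUL D, D'. After: A=0 B=0 C=0 D=0 ZF=1 PC=1
Step 2: PC=1 exec 'MUL A, A'. After: A=0 B=0 C=0 D=0 ZF=1 PC=2
Step 3: PC=2 exec 'MOV B, 3'. After: A=0 B=3 C=0 D=0 ZF=1 PC=3
Step 4: PC=3 exec 'ADD D, D'. After: A=0 B=3 C=0 D=0 ZF=1 PC=4
Step 5: PC=4 exec 'MUL C, C'. After: A=0 B=3 C=0 D=0 ZF=1 PC=5
Step 6: PC=5 exec 'MOV D, -1'. After: A=0 B=3 C=0 D=-1 ZF=1 PC=6
Step 7: PC=6 exec 'MOV D, A'. After: A=0 B=3 C=0 D=0 ZF=1 PC=7
Step 8: PC=7 exec 'MUL C, D'. After: A=0 B=3 C=0 D=0 ZF=1 PC=8
Step 9: PC=8 exec 'MUL C, 3'. After: A=0 B=3 C=0 D=0 ZF=1 PC=9
Step 10: PC=9 exec 'MUL D, A'. After: A=0 B=3 C=0 D=0 ZF=1 PC=10
Step 11: PC=10 exec 'HALT'. After: A=0 B=3 C=0 D=0 ZF=1 PC=10 HALTED
Total instructions executed: 11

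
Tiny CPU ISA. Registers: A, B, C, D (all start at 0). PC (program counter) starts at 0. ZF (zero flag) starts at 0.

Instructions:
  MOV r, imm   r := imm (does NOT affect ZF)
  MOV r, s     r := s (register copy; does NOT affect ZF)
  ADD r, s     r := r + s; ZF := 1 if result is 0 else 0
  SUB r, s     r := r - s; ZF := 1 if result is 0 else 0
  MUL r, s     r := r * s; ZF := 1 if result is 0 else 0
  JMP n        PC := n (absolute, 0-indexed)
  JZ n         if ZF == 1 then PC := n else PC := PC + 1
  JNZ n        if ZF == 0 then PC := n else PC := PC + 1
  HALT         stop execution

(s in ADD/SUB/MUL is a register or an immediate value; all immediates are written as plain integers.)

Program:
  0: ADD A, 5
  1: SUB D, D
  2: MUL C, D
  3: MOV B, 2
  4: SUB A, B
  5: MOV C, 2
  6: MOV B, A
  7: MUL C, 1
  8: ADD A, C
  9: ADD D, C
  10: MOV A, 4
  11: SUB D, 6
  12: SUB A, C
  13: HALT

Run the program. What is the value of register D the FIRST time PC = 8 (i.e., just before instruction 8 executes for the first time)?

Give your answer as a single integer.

Step 1: PC=0 exec 'ADD A, 5'. After: A=5 B=0 C=0 D=0 ZF=0 PC=1
Step 2: PC=1 exec 'SUB D, D'. After: A=5 B=0 C=0 D=0 ZF=1 PC=2
Step 3: PC=2 exec 'MUL C, D'. After: A=5 B=0 C=0 D=0 ZF=1 PC=3
Step 4: PC=3 exec 'MOV B, 2'. After: A=5 B=2 C=0 D=0 ZF=1 PC=4
Step 5: PC=4 exec 'SUB A, B'. After: A=3 B=2 C=0 D=0 ZF=0 PC=5
Step 6: PC=5 exec 'MOV C, 2'. After: A=3 B=2 C=2 D=0 ZF=0 PC=6
Step 7: PC=6 exec 'MOV B, A'. After: A=3 B=3 C=2 D=0 ZF=0 PC=7
Step 8: PC=7 exec 'MUL C, 1'. After: A=3 B=3 C=2 D=0 ZF=0 PC=8
First time PC=8: D=0

0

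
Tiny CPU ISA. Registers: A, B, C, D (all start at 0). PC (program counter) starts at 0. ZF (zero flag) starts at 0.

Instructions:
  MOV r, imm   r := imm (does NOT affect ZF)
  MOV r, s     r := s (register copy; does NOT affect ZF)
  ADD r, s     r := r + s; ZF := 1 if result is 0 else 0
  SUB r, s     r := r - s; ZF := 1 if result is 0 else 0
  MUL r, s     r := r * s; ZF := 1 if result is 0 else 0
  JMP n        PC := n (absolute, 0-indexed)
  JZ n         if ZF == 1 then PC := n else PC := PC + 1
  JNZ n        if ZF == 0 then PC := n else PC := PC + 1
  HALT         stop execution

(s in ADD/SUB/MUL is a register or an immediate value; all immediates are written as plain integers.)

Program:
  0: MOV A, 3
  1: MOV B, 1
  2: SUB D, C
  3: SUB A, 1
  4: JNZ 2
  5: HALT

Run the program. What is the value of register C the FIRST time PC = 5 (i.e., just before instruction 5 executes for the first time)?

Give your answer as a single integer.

Step 1: PC=0 exec 'MOV A, 3'. After: A=3 B=0 C=0 D=0 ZF=0 PC=1
Step 2: PC=1 exec 'MOV B, 1'. After: A=3 B=1 C=0 D=0 ZF=0 PC=2
Step 3: PC=2 exec 'SUB D, C'. After: A=3 B=1 C=0 D=0 ZF=1 PC=3
Step 4: PC=3 exec 'SUB A, 1'. After: A=2 B=1 C=0 D=0 ZF=0 PC=4
Step 5: PC=4 exec 'JNZ 2'. After: A=2 B=1 C=0 D=0 ZF=0 PC=2
Step 6: PC=2 exec 'SUB D, C'. After: A=2 B=1 C=0 D=0 ZF=1 PC=3
Step 7: PC=3 exec 'SUB A, 1'. After: A=1 B=1 C=0 D=0 ZF=0 PC=4
Step 8: PC=4 exec 'JNZ 2'. After: A=1 B=1 C=0 D=0 ZF=0 PC=2
Step 9: PC=2 exec 'SUB D, C'. After: A=1 B=1 C=0 D=0 ZF=1 PC=3
Step 10: PC=3 exec 'SUB A, 1'. After: A=0 B=1 C=0 D=0 ZF=1 PC=4
Step 11: PC=4 exec 'JNZ 2'. After: A=0 B=1 C=0 D=0 ZF=1 PC=5
First time PC=5: C=0

0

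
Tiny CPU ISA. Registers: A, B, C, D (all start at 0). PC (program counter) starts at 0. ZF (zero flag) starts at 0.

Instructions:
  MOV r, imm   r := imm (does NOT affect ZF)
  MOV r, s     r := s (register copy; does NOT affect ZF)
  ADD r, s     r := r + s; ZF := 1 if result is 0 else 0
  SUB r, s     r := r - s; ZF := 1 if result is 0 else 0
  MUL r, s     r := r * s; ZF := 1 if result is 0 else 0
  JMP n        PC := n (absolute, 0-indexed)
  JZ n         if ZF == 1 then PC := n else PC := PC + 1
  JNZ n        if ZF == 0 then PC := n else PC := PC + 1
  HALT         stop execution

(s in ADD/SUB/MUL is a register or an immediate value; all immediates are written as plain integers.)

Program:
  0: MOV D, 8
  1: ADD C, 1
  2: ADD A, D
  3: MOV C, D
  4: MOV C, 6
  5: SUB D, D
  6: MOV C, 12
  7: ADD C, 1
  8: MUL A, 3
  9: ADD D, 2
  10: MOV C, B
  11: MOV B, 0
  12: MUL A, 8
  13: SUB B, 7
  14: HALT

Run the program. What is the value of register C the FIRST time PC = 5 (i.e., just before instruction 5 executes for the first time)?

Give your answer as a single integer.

Step 1: PC=0 exec 'MOV D, 8'. After: A=0 B=0 C=0 D=8 ZF=0 PC=1
Step 2: PC=1 exec 'ADD C, 1'. After: A=0 B=0 C=1 D=8 ZF=0 PC=2
Step 3: PC=2 exec 'ADD A, D'. After: A=8 B=0 C=1 D=8 ZF=0 PC=3
Step 4: PC=3 exec 'MOV C, D'. After: A=8 B=0 C=8 D=8 ZF=0 PC=4
Step 5: PC=4 exec 'MOV C, 6'. After: A=8 B=0 C=6 D=8 ZF=0 PC=5
First time PC=5: C=6

6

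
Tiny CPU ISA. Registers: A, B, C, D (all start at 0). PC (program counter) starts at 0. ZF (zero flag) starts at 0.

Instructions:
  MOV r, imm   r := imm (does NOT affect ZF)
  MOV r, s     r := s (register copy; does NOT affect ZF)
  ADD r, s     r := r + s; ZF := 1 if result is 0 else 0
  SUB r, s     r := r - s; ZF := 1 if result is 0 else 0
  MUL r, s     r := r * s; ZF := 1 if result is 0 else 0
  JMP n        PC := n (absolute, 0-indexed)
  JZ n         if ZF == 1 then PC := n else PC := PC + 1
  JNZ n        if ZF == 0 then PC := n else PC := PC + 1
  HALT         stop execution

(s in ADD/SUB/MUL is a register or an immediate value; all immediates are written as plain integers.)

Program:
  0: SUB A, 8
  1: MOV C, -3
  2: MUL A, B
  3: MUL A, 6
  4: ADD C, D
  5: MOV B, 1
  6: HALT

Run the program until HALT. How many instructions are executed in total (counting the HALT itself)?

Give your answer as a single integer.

Answer: 7

Derivation:
Step 1: PC=0 exec 'SUB A, 8'. After: A=-8 B=0 C=0 D=0 ZF=0 PC=1
Step 2: PC=1 exec 'MOV C, -3'. After: A=-8 B=0 C=-3 D=0 ZF=0 PC=2
Step 3: PC=2 exec 'MUL A, B'. After: A=0 B=0 C=-3 D=0 ZF=1 PC=3
Step 4: PC=3 exec 'MUL A, 6'. After: A=0 B=0 C=-3 D=0 ZF=1 PC=4
Step 5: PC=4 exec 'ADD C, D'. After: A=0 B=0 C=-3 D=0 ZF=0 PC=5
Step 6: PC=5 exec 'MOV B, 1'. After: A=0 B=1 C=-3 D=0 ZF=0 PC=6
Step 7: PC=6 exec 'HALT'. After: A=0 B=1 C=-3 D=0 ZF=0 PC=6 HALTED
Total instructions executed: 7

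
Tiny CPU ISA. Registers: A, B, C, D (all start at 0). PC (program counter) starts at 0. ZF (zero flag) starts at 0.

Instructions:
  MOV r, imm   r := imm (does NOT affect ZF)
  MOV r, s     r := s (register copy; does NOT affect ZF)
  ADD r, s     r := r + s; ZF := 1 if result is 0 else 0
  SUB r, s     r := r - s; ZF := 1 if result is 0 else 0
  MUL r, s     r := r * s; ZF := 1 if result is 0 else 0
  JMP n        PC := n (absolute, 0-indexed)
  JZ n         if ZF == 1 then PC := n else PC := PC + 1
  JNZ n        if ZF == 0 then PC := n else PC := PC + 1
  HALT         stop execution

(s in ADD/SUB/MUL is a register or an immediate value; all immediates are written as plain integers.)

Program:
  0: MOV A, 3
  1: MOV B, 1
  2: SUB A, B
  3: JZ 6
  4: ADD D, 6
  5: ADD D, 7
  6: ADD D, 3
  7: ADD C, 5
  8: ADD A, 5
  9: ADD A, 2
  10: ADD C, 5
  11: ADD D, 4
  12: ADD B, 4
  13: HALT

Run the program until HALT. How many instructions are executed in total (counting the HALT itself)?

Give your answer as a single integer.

Step 1: PC=0 exec 'MOV A, 3'. After: A=3 B=0 C=0 D=0 ZF=0 PC=1
Step 2: PC=1 exec 'MOV B, 1'. After: A=3 B=1 C=0 D=0 ZF=0 PC=2
Step 3: PC=2 exec 'SUB A, B'. After: A=2 B=1 C=0 D=0 ZF=0 PC=3
Step 4: PC=3 exec 'JZ 6'. After: A=2 B=1 C=0 D=0 ZF=0 PC=4
Step 5: PC=4 exec 'ADD D, 6'. After: A=2 B=1 C=0 D=6 ZF=0 PC=5
Step 6: PC=5 exec 'ADD D, 7'. After: A=2 B=1 C=0 D=13 ZF=0 PC=6
Step 7: PC=6 exec 'ADD D, 3'. After: A=2 B=1 C=0 D=16 ZF=0 PC=7
Step 8: PC=7 exec 'ADD C, 5'. After: A=2 B=1 C=5 D=16 ZF=0 PC=8
Step 9: PC=8 exec 'ADD A, 5'. After: A=7 B=1 C=5 D=16 ZF=0 PC=9
Step 10: PC=9 exec 'ADD A, 2'. After: A=9 B=1 C=5 D=16 ZF=0 PC=10
Step 11: PC=10 exec 'ADD C, 5'. After: A=9 B=1 C=10 D=16 ZF=0 PC=11
Step 12: PC=11 exec 'ADD D, 4'. After: A=9 B=1 C=10 D=20 ZF=0 PC=12
Step 13: PC=12 exec 'ADD B, 4'. After: A=9 B=5 C=10 D=20 ZF=0 PC=13
Step 14: PC=13 exec 'HALT'. After: A=9 B=5 C=10 D=20 ZF=0 PC=13 HALTED
Total instructions executed: 14

Answer: 14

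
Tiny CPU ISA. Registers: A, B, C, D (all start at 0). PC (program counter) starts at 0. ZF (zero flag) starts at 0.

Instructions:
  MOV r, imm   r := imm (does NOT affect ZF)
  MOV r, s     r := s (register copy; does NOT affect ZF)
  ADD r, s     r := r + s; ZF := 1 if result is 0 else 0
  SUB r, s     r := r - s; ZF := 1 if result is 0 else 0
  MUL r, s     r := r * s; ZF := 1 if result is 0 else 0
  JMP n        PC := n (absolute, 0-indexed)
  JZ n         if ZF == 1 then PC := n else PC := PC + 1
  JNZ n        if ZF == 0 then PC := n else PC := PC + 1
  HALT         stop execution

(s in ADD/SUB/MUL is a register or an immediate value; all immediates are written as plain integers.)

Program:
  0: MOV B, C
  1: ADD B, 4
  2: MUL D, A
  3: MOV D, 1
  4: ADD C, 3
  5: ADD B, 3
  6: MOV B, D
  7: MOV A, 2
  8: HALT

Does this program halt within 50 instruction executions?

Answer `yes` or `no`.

Answer: yes

Derivation:
Step 1: PC=0 exec 'MOV B, C'. After: A=0 B=0 C=0 D=0 ZF=0 PC=1
Step 2: PC=1 exec 'ADD B, 4'. After: A=0 B=4 C=0 D=0 ZF=0 PC=2
Step 3: PC=2 exec 'MUL D, A'. After: A=0 B=4 C=0 D=0 ZF=1 PC=3
Step 4: PC=3 exec 'MOV D, 1'. After: A=0 B=4 C=0 D=1 ZF=1 PC=4
Step 5: PC=4 exec 'ADD C, 3'. After: A=0 B=4 C=3 D=1 ZF=0 PC=5
Step 6: PC=5 exec 'ADD B, 3'. After: A=0 B=7 C=3 D=1 ZF=0 PC=6
Step 7: PC=6 exec 'MOV B, D'. After: A=0 B=1 C=3 D=1 ZF=0 PC=7
Step 8: PC=7 exec 'MOV A, 2'. After: A=2 B=1 C=3 D=1 ZF=0 PC=8
Step 9: PC=8 exec 'HALT'. After: A=2 B=1 C=3 D=1 ZF=0 PC=8 HALTED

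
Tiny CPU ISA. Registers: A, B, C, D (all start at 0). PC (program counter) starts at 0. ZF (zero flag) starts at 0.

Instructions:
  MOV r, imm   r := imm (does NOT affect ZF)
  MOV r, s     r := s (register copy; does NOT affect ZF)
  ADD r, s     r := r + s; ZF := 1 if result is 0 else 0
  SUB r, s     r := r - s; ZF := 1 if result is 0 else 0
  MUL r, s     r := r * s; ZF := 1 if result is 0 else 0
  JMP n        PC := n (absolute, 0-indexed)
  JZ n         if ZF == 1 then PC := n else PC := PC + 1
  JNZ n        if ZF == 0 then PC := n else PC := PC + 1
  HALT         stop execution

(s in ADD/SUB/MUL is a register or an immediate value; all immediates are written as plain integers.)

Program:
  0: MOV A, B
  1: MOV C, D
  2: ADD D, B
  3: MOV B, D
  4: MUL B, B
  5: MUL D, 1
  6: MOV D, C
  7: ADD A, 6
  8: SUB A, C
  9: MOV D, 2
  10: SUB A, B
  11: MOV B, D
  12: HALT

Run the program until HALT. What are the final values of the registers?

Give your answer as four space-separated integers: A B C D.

Answer: 6 2 0 2

Derivation:
Step 1: PC=0 exec 'MOV A, B'. After: A=0 B=0 C=0 D=0 ZF=0 PC=1
Step 2: PC=1 exec 'MOV C, D'. After: A=0 B=0 C=0 D=0 ZF=0 PC=2
Step 3: PC=2 exec 'ADD D, B'. After: A=0 B=0 C=0 D=0 ZF=1 PC=3
Step 4: PC=3 exec 'MOV B, D'. After: A=0 B=0 C=0 D=0 ZF=1 PC=4
Step 5: PC=4 exec 'MUL B, B'. After: A=0 B=0 C=0 D=0 ZF=1 PC=5
Step 6: PC=5 exec 'MUL D, 1'. After: A=0 B=0 C=0 D=0 ZF=1 PC=6
Step 7: PC=6 exec 'MOV D, C'. After: A=0 B=0 C=0 D=0 ZF=1 PC=7
Step 8: PC=7 exec 'ADD A, 6'. After: A=6 B=0 C=0 D=0 ZF=0 PC=8
Step 9: PC=8 exec 'SUB A, C'. After: A=6 B=0 C=0 D=0 ZF=0 PC=9
Step 10: PC=9 exec 'MOV D, 2'. After: A=6 B=0 C=0 D=2 ZF=0 PC=10
Step 11: PC=10 exec 'SUB A, B'. After: A=6 B=0 C=0 D=2 ZF=0 PC=11
Step 12: PC=11 exec 'MOV B, D'. After: A=6 B=2 C=0 D=2 ZF=0 PC=12
Step 13: PC=12 exec 'HALT'. After: A=6 B=2 C=0 D=2 ZF=0 PC=12 HALTED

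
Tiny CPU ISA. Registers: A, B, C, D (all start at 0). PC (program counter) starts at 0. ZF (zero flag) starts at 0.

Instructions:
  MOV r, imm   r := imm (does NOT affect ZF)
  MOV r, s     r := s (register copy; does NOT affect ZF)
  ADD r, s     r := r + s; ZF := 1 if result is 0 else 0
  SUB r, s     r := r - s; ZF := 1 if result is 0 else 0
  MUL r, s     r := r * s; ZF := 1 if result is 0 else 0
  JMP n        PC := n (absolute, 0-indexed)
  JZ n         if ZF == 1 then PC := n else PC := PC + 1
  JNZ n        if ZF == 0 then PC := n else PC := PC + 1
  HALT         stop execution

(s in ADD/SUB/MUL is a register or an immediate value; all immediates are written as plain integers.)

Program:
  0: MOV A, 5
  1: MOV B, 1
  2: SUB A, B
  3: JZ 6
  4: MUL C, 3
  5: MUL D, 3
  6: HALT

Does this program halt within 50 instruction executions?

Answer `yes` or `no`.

Step 1: PC=0 exec 'MOV A, 5'. After: A=5 B=0 C=0 D=0 ZF=0 PC=1
Step 2: PC=1 exec 'MOV B, 1'. After: A=5 B=1 C=0 D=0 ZF=0 PC=2
Step 3: PC=2 exec 'SUB A, B'. After: A=4 B=1 C=0 D=0 ZF=0 PC=3
Step 4: PC=3 exec 'JZ 6'. After: A=4 B=1 C=0 D=0 ZF=0 PC=4
Step 5: PC=4 exec 'MUL C, 3'. After: A=4 B=1 C=0 D=0 ZF=1 PC=5
Step 6: PC=5 exec 'MUL D, 3'. After: A=4 B=1 C=0 D=0 ZF=1 PC=6
Step 7: PC=6 exec 'HALT'. After: A=4 B=1 C=0 D=0 ZF=1 PC=6 HALTED

Answer: yes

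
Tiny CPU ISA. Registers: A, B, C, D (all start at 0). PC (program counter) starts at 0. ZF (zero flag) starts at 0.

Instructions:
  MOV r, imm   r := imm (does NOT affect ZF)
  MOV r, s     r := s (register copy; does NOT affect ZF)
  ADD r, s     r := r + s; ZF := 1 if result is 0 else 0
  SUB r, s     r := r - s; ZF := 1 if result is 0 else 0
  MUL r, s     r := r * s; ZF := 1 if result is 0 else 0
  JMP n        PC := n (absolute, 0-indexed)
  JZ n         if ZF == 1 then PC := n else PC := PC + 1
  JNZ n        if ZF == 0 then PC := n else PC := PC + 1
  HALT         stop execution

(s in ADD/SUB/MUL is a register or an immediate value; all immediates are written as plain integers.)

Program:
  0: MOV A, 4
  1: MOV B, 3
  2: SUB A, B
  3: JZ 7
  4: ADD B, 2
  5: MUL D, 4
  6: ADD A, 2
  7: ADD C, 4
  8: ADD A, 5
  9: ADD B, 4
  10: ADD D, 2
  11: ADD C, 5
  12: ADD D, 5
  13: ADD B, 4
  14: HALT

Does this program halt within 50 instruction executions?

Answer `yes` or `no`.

Step 1: PC=0 exec 'MOV A, 4'. After: A=4 B=0 C=0 D=0 ZF=0 PC=1
Step 2: PC=1 exec 'MOV B, 3'. After: A=4 B=3 C=0 D=0 ZF=0 PC=2
Step 3: PC=2 exec 'SUB A, B'. After: A=1 B=3 C=0 D=0 ZF=0 PC=3
Step 4: PC=3 exec 'JZ 7'. After: A=1 B=3 C=0 D=0 ZF=0 PC=4
Step 5: PC=4 exec 'ADD B, 2'. After: A=1 B=5 C=0 D=0 ZF=0 PC=5
Step 6: PC=5 exec 'MUL D, 4'. After: A=1 B=5 C=0 D=0 ZF=1 PC=6
Step 7: PC=6 exec 'ADD A, 2'. After: A=3 B=5 C=0 D=0 ZF=0 PC=7
Step 8: PC=7 exec 'ADD C, 4'. After: A=3 B=5 C=4 D=0 ZF=0 PC=8
Step 9: PC=8 exec 'ADD A, 5'. After: A=8 B=5 C=4 D=0 ZF=0 PC=9
Step 10: PC=9 exec 'ADD B, 4'. After: A=8 B=9 C=4 D=0 ZF=0 PC=10
Step 11: PC=10 exec 'ADD D, 2'. After: A=8 B=9 C=4 D=2 ZF=0 PC=11
Step 12: PC=11 exec 'ADD C, 5'. After: A=8 B=9 C=9 D=2 ZF=0 PC=12
Step 13: PC=12 exec 'ADD D, 5'. After: A=8 B=9 C=9 D=7 ZF=0 PC=13
Step 14: PC=13 exec 'ADD B, 4'. After: A=8 B=13 C=9 D=7 ZF=0 PC=14
Step 15: PC=14 exec 'HALT'. After: A=8 B=13 C=9 D=7 ZF=0 PC=14 HALTED

Answer: yes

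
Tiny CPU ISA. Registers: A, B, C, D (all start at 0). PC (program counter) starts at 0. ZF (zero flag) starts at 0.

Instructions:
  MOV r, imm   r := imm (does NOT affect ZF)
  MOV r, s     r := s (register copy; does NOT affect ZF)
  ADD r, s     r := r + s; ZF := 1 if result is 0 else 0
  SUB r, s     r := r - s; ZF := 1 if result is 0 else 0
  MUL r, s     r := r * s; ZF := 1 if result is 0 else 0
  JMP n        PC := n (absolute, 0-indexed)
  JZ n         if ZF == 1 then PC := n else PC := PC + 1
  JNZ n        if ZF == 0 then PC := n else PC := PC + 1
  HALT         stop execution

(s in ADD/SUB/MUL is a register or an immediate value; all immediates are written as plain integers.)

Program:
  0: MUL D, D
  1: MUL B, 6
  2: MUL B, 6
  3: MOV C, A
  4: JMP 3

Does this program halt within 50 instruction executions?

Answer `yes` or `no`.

Answer: no

Derivation:
Step 1: PC=0 exec 'MUL D, D'. After: A=0 B=0 C=0 D=0 ZF=1 PC=1
Step 2: PC=1 exec 'MUL B, 6'. After: A=0 B=0 C=0 D=0 ZF=1 PC=2
Step 3: PC=2 exec 'MUL B, 6'. After: A=0 B=0 C=0 D=0 ZF=1 PC=3
Step 4: PC=3 exec 'MOV C, A'. After: A=0 B=0 C=0 D=0 ZF=1 PC=4
Step 5: PC=4 exec 'JMP 3'. After: A=0 B=0 C=0 D=0 ZF=1 PC=3
State after step 5 equals state after step 3: the program is in a cycle of length 2 and will never halt.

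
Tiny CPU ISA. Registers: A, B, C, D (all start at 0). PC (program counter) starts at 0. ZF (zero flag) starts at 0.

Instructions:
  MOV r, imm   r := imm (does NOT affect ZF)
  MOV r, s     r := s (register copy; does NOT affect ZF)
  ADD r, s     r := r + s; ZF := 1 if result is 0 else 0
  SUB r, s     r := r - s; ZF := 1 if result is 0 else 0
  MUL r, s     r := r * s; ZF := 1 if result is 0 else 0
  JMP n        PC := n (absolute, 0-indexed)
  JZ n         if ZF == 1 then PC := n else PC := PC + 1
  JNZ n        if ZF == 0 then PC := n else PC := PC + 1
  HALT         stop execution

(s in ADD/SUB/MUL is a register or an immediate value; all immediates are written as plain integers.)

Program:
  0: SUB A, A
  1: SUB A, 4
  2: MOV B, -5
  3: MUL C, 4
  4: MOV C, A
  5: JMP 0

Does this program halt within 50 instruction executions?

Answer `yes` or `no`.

Answer: no

Derivation:
Step 1: PC=0 exec 'SUB A, A'. After: A=0 B=0 C=0 D=0 ZF=1 PC=1
Step 2: PC=1 exec 'SUB A, 4'. After: A=-4 B=0 C=0 D=0 ZF=0 PC=2
Step 3: PC=2 exec 'MOV B, -5'. After: A=-4 B=-5 C=0 D=0 ZF=0 PC=3
Step 4: PC=3 exec 'MUL C, 4'. After: A=-4 B=-5 C=0 D=0 ZF=1 PC=4
Step 5: PC=4 exec 'MOV C, A'. After: A=-4 B=-5 C=-4 D=0 ZF=1 PC=5
Step 6: PC=5 exec 'JMP 0'. After: A=-4 B=-5 C=-4 D=0 ZF=1 PC=0
Step 7: PC=0 exec 'SUB A, A'. After: A=0 B=-5 C=-4 D=0 ZF=1 PC=1
Step 8: PC=1 exec 'SUB A, 4'. After: A=-4 B=-5 C=-4 D=0 ZF=0 PC=2
Step 9: PC=2 exec 'MOV B, -5'. After: A=-4 B=-5 C=-4 D=0 ZF=0 PC=3
Step 10: PC=3 exec 'MUL C, 4'. After: A=-4 B=-5 C=-16 D=0 ZF=0 PC=4
Step 11: PC=4 exec 'MOV C, A'. After: A=-4 B=-5 C=-4 D=0 ZF=0 PC=5
Step 12: PC=5 exec 'JMP 0'. After: A=-4 B=-5 C=-4 D=0 ZF=0 PC=0
Step 13: PC=0 exec 'SUB A, A'. After: A=0 B=-5 C=-4 D=0 ZF=1 PC=1
State after step 13 equals state after step 7: the program is in a cycle of length 6 and will never halt.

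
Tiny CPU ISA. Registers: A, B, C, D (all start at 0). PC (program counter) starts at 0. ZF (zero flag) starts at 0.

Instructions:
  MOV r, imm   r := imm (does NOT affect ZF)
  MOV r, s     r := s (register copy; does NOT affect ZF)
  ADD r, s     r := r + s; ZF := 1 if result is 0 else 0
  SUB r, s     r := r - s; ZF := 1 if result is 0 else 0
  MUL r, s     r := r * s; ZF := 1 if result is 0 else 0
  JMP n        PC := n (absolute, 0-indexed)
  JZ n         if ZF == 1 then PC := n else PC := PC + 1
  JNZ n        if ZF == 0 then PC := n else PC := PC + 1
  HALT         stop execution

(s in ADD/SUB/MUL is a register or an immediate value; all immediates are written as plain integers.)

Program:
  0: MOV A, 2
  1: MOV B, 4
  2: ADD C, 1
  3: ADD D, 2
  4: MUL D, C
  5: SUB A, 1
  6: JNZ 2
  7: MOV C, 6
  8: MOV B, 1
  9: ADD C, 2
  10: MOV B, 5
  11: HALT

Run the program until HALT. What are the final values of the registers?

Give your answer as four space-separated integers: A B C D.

Answer: 0 5 8 8

Derivation:
Step 1: PC=0 exec 'MOV A, 2'. After: A=2 B=0 C=0 D=0 ZF=0 PC=1
Step 2: PC=1 exec 'MOV B, 4'. After: A=2 B=4 C=0 D=0 ZF=0 PC=2
Step 3: PC=2 exec 'ADD C, 1'. After: A=2 B=4 C=1 D=0 ZF=0 PC=3
Step 4: PC=3 exec 'ADD D, 2'. After: A=2 B=4 C=1 D=2 ZF=0 PC=4
Step 5: PC=4 exec 'MUL D, C'. After: A=2 B=4 C=1 D=2 ZF=0 PC=5
Step 6: PC=5 exec 'SUB A, 1'. After: A=1 B=4 C=1 D=2 ZF=0 PC=6
Step 7: PC=6 exec 'JNZ 2'. After: A=1 B=4 C=1 D=2 ZF=0 PC=2
Step 8: PC=2 exec 'ADD C, 1'. After: A=1 B=4 C=2 D=2 ZF=0 PC=3
Step 9: PC=3 exec 'ADD D, 2'. After: A=1 B=4 C=2 D=4 ZF=0 PC=4
Step 10: PC=4 exec 'MUL D, C'. After: A=1 B=4 C=2 D=8 ZF=0 PC=5
Step 11: PC=5 exec 'SUB A, 1'. After: A=0 B=4 C=2 D=8 ZF=1 PC=6
Step 12: PC=6 exec 'JNZ 2'. After: A=0 B=4 C=2 D=8 ZF=1 PC=7
Step 13: PC=7 exec 'MOV C, 6'. After: A=0 B=4 C=6 D=8 ZF=1 PC=8
Step 14: PC=8 exec 'MOV B, 1'. After: A=0 B=1 C=6 D=8 ZF=1 PC=9
Step 15: PC=9 exec 'ADD C, 2'. After: A=0 B=1 C=8 D=8 ZF=0 PC=10
Step 16: PC=10 exec 'MOV B, 5'. After: A=0 B=5 C=8 D=8 ZF=0 PC=11
Step 17: PC=11 exec 'HALT'. After: A=0 B=5 C=8 D=8 ZF=0 PC=11 HALTED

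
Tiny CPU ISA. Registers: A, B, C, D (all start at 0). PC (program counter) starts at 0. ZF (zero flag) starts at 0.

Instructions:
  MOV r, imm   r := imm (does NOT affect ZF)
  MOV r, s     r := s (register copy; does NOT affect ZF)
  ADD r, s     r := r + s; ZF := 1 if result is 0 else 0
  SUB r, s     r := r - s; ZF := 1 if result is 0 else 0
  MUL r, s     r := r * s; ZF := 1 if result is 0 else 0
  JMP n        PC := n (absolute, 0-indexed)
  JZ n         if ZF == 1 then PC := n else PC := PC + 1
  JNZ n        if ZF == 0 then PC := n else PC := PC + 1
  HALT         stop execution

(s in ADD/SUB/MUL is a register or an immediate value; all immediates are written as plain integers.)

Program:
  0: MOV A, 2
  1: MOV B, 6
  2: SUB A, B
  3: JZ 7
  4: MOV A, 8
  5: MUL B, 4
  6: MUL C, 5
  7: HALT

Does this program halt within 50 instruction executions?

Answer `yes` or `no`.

Answer: yes

Derivation:
Step 1: PC=0 exec 'MOV A, 2'. After: A=2 B=0 C=0 D=0 ZF=0 PC=1
Step 2: PC=1 exec 'MOV B, 6'. After: A=2 B=6 C=0 D=0 ZF=0 PC=2
Step 3: PC=2 exec 'SUB A, B'. After: A=-4 B=6 C=0 D=0 ZF=0 PC=3
Step 4: PC=3 exec 'JZ 7'. After: A=-4 B=6 C=0 D=0 ZF=0 PC=4
Step 5: PC=4 exec 'MOV A, 8'. After: A=8 B=6 C=0 D=0 ZF=0 PC=5
Step 6: PC=5 exec 'MUL B, 4'. After: A=8 B=24 C=0 D=0 ZF=0 PC=6
Step 7: PC=6 exec 'MUL C, 5'. After: A=8 B=24 C=0 D=0 ZF=1 PC=7
Step 8: PC=7 exec 'HALT'. After: A=8 B=24 C=0 D=0 ZF=1 PC=7 HALTED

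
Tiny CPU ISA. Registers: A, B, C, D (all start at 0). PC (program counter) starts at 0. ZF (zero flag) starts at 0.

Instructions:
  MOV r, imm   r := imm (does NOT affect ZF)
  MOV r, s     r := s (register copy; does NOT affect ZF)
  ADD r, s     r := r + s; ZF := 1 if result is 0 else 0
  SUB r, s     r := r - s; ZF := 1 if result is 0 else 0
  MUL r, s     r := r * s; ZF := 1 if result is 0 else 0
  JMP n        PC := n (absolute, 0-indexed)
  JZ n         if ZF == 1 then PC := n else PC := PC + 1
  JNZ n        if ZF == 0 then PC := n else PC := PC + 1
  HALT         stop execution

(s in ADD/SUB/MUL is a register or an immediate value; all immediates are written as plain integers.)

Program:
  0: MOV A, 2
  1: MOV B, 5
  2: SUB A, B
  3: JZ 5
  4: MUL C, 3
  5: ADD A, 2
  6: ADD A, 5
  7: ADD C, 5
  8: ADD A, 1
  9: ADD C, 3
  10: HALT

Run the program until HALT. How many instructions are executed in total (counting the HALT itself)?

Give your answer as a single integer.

Answer: 11

Derivation:
Step 1: PC=0 exec 'MOV A, 2'. After: A=2 B=0 C=0 D=0 ZF=0 PC=1
Step 2: PC=1 exec 'MOV B, 5'. After: A=2 B=5 C=0 D=0 ZF=0 PC=2
Step 3: PC=2 exec 'SUB A, B'. After: A=-3 B=5 C=0 D=0 ZF=0 PC=3
Step 4: PC=3 exec 'JZ 5'. After: A=-3 B=5 C=0 D=0 ZF=0 PC=4
Step 5: PC=4 exec 'MUL C, 3'. After: A=-3 B=5 C=0 D=0 ZF=1 PC=5
Step 6: PC=5 exec 'ADD A, 2'. After: A=-1 B=5 C=0 D=0 ZF=0 PC=6
Step 7: PC=6 exec 'ADD A, 5'. After: A=4 B=5 C=0 D=0 ZF=0 PC=7
Step 8: PC=7 exec 'ADD C, 5'. After: A=4 B=5 C=5 D=0 ZF=0 PC=8
Step 9: PC=8 exec 'ADD A, 1'. After: A=5 B=5 C=5 D=0 ZF=0 PC=9
Step 10: PC=9 exec 'ADD C, 3'. After: A=5 B=5 C=8 D=0 ZF=0 PC=10
Step 11: PC=10 exec 'HALT'. After: A=5 B=5 C=8 D=0 ZF=0 PC=10 HALTED
Total instructions executed: 11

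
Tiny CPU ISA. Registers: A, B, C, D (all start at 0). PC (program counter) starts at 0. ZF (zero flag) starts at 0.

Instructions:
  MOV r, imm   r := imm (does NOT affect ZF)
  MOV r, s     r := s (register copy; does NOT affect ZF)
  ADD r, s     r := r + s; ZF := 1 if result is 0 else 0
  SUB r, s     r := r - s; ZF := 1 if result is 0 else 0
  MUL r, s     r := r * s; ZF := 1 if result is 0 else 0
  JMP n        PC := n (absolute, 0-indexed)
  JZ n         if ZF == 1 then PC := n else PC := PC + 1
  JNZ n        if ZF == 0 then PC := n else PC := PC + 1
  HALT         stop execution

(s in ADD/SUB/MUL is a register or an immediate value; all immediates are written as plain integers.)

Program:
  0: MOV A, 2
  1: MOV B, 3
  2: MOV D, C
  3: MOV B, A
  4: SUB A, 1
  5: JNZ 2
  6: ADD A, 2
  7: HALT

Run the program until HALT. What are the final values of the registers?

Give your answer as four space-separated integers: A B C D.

Answer: 2 1 0 0

Derivation:
Step 1: PC=0 exec 'MOV A, 2'. After: A=2 B=0 C=0 D=0 ZF=0 PC=1
Step 2: PC=1 exec 'MOV B, 3'. After: A=2 B=3 C=0 D=0 ZF=0 PC=2
Step 3: PC=2 exec 'MOV D, C'. After: A=2 B=3 C=0 D=0 ZF=0 PC=3
Step 4: PC=3 exec 'MOV B, A'. After: A=2 B=2 C=0 D=0 ZF=0 PC=4
Step 5: PC=4 exec 'SUB A, 1'. After: A=1 B=2 C=0 D=0 ZF=0 PC=5
Step 6: PC=5 exec 'JNZ 2'. After: A=1 B=2 C=0 D=0 ZF=0 PC=2
Step 7: PC=2 exec 'MOV D, C'. After: A=1 B=2 C=0 D=0 ZF=0 PC=3
Step 8: PC=3 exec 'MOV B, A'. After: A=1 B=1 C=0 D=0 ZF=0 PC=4
Step 9: PC=4 exec 'SUB A, 1'. After: A=0 B=1 C=0 D=0 ZF=1 PC=5
Step 10: PC=5 exec 'JNZ 2'. After: A=0 B=1 C=0 D=0 ZF=1 PC=6
Step 11: PC=6 exec 'ADD A, 2'. After: A=2 B=1 C=0 D=0 ZF=0 PC=7
Step 12: PC=7 exec 'HALT'. After: A=2 B=1 C=0 D=0 ZF=0 PC=7 HALTED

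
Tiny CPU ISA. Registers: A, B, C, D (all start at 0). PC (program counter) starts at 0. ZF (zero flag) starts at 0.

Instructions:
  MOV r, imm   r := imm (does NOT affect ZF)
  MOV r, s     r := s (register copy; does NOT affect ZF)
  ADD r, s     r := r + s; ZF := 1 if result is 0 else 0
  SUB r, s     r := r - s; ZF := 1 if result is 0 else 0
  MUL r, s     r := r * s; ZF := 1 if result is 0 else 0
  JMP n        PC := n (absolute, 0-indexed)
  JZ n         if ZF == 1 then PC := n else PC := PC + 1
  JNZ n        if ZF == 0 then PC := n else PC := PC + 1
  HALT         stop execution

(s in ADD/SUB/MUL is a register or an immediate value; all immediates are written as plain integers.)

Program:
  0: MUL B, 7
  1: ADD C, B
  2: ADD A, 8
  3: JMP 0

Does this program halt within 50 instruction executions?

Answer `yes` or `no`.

Answer: no

Derivation:
Step 1: PC=0 exec 'MUL B, 7'. After: A=0 B=0 C=0 D=0 ZF=1 PC=1
Step 2: PC=1 exec 'ADD C, B'. After: A=0 B=0 C=0 D=0 ZF=1 PC=2
Step 3: PC=2 exec 'ADD A, 8'. After: A=8 B=0 C=0 D=0 ZF=0 PC=3
Step 4: PC=3 exec 'JMP 0'. After: A=8 B=0 C=0 D=0 ZF=0 PC=0
Step 5: PC=0 exec 'MUL B, 7'. After: A=8 B=0 C=0 D=0 ZF=1 PC=1
Step 6: PC=1 exec 'ADD C, B'. After: A=8 B=0 C=0 D=0 ZF=1 PC=2
Step 7: PC=2 exec 'ADD A, 8'. After: A=16 B=0 C=0 D=0 ZF=0 PC=3
Step 8: PC=3 exec 'JMP 0'. After: A=16 B=0 C=0 D=0 ZF=0 PC=0
Step 9: PC=0 exec 'MUL B, 7'. After: A=16 B=0 C=0 D=0 ZF=1 PC=1
Step 10: PC=1 exec 'ADD C, B'. After: A=16 B=0 C=0 D=0 ZF=1 PC=2
Step 11: PC=2 exec 'ADD A, 8'. After: A=24 B=0 C=0 D=0 ZF=0 PC=3
Step 12: PC=3 exec 'JMP 0'. After: A=24 B=0 C=0 D=0 ZF=0 PC=0
Step 13: PC=0 exec 'MUL B, 7'. After: A=24 B=0 C=0 D=0 ZF=1 PC=1
Step 14: PC=1 exec 'ADD C, B'. After: A=24 B=0 C=0 D=0 ZF=1 PC=2
Step 15: PC=2 exec 'ADD A, 8'. After: A=32 B=0 C=0 D=0 ZF=0 PC=3
After 50 steps: not halted. PC revisits the same instructions with no path to HALT; will never halt.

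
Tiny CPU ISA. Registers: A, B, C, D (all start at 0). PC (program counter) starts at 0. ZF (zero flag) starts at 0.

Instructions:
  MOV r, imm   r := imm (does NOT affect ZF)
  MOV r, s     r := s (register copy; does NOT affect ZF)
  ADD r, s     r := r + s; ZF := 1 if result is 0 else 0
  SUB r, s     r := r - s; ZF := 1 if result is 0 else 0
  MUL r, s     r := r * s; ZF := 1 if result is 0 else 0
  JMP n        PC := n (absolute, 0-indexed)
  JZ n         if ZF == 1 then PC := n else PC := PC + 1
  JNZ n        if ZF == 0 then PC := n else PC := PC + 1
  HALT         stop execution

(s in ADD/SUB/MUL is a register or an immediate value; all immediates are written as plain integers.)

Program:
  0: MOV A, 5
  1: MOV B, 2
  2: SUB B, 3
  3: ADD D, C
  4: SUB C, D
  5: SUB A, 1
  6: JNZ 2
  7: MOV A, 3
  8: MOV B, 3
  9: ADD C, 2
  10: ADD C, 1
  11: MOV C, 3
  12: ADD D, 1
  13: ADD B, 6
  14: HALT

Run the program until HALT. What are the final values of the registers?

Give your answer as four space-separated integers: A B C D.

Answer: 3 9 3 1

Derivation:
Step 1: PC=0 exec 'MOV A, 5'. After: A=5 B=0 C=0 D=0 ZF=0 PC=1
Step 2: PC=1 exec 'MOV B, 2'. After: A=5 B=2 C=0 D=0 ZF=0 PC=2
Step 3: PC=2 exec 'SUB B, 3'. After: A=5 B=-1 C=0 D=0 ZF=0 PC=3
Step 4: PC=3 exec 'ADD D, C'. After: A=5 B=-1 C=0 D=0 ZF=1 PC=4
Step 5: PC=4 exec 'SUB C, D'. After: A=5 B=-1 C=0 D=0 ZF=1 PC=5
Step 6: PC=5 exec 'SUB A, 1'. After: A=4 B=-1 C=0 D=0 ZF=0 PC=6
Step 7: PC=6 exec 'JNZ 2'. After: A=4 B=-1 C=0 D=0 ZF=0 PC=2
Step 8: PC=2 exec 'SUB B, 3'. After: A=4 B=-4 C=0 D=0 ZF=0 PC=3
Step 9: PC=3 exec 'ADD D, C'. After: A=4 B=-4 C=0 D=0 ZF=1 PC=4
Step 10: PC=4 exec 'SUB C, D'. After: A=4 B=-4 C=0 D=0 ZF=1 PC=5
Step 11: PC=5 exec 'SUB A, 1'. After: A=3 B=-4 C=0 D=0 ZF=0 PC=6
Step 12: PC=6 exec 'JNZ 2'. After: A=3 B=-4 C=0 D=0 ZF=0 PC=2
Step 13: PC=2 exec 'SUB B, 3'. After: A=3 B=-7 C=0 D=0 ZF=0 PC=3
Step 14: PC=3 exec 'ADD D, C'. After: A=3 B=-7 C=0 D=0 ZF=1 PC=4
Step 15: PC=4 exec 'SUB C, D'. After: A=3 B=-7 C=0 D=0 ZF=1 PC=5
Step 16: PC=5 exec 'SUB A, 1'. After: A=2 B=-7 C=0 D=0 ZF=0 PC=6
Step 17: PC=6 exec 'JNZ 2'. After: A=2 B=-7 C=0 D=0 ZF=0 PC=2
Step 18: PC=2 exec 'SUB B, 3'. After: A=2 B=-10 C=0 D=0 ZF=0 PC=3
Step 19: PC=3 exec 'ADD D, C'. After: A=2 B=-10 C=0 D=0 ZF=1 PC=4
Step 20: PC=4 exec 'SUB C, D'. After: A=2 B=-10 C=0 D=0 ZF=1 PC=5
Step 21: PC=5 exec 'SUB A, 1'. After: A=1 B=-10 C=0 D=0 ZF=0 PC=6
Step 22: PC=6 exec 'JNZ 2'. After: A=1 B=-10 C=0 D=0 ZF=0 PC=2
Step 23: PC=2 exec 'SUB B, 3'. After: A=1 B=-13 C=0 D=0 ZF=0 PC=3
Step 24: PC=3 exec 'ADD D, C'. After: A=1 B=-13 C=0 D=0 ZF=1 PC=4
Step 25: PC=4 exec 'SUB C, D'. After: A=1 B=-13 C=0 D=0 ZF=1 PC=5
Step 26: PC=5 exec 'SUB A, 1'. After: A=0 B=-13 C=0 D=0 ZF=1 PC=6
Step 27: PC=6 exec 'JNZ 2'. After: A=0 B=-13 C=0 D=0 ZF=1 PC=7
Step 28: PC=7 exec 'MOV A, 3'. After: A=3 B=-13 C=0 D=0 ZF=1 PC=8
Step 29: PC=8 exec 'MOV B, 3'. After: A=3 B=3 C=0 D=0 ZF=1 PC=9
Step 30: PC=9 exec 'ADD C, 2'. After: A=3 B=3 C=2 D=0 ZF=0 PC=10
Step 31: PC=10 exec 'ADD C, 1'. After: A=3 B=3 C=3 D=0 ZF=0 PC=11
Step 32: PC=11 exec 'MOV C, 3'. After: A=3 B=3 C=3 D=0 ZF=0 PC=12
Step 33: PC=12 exec 'ADD D, 1'. After: A=3 B=3 C=3 D=1 ZF=0 PC=13
Step 34: PC=13 exec 'ADD B, 6'. After: A=3 B=9 C=3 D=1 ZF=0 PC=14
Step 35: PC=14 exec 'HALT'. After: A=3 B=9 C=3 D=1 ZF=0 PC=14 HALTED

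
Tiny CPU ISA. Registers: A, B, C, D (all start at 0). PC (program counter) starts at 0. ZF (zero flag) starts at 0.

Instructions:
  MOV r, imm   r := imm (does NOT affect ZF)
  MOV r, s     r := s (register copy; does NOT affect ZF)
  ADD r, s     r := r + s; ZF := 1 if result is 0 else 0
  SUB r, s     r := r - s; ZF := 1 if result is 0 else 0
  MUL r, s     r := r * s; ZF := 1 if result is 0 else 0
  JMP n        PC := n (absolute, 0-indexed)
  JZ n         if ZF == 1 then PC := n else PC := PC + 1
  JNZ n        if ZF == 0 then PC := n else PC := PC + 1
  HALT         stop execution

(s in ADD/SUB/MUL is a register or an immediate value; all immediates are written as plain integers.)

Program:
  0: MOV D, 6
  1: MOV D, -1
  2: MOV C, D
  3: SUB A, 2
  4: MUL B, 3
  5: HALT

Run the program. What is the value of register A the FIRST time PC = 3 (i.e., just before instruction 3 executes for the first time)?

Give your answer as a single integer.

Step 1: PC=0 exec 'MOV D, 6'. After: A=0 B=0 C=0 D=6 ZF=0 PC=1
Step 2: PC=1 exec 'MOV D, -1'. After: A=0 B=0 C=0 D=-1 ZF=0 PC=2
Step 3: PC=2 exec 'MOV C, D'. After: A=0 B=0 C=-1 D=-1 ZF=0 PC=3
First time PC=3: A=0

0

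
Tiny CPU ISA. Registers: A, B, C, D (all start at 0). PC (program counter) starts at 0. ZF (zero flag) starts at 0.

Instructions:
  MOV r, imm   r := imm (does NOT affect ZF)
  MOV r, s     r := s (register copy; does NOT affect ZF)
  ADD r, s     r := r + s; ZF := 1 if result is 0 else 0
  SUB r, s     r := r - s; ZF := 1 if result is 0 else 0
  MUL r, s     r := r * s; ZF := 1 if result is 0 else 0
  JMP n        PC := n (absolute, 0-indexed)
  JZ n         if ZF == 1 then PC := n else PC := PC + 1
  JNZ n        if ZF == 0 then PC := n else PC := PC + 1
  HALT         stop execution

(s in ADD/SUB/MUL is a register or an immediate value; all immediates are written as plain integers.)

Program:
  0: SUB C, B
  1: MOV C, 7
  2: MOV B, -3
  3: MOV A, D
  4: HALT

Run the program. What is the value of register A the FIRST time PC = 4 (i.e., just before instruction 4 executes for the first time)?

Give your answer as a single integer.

Step 1: PC=0 exec 'SUB C, B'. After: A=0 B=0 C=0 D=0 ZF=1 PC=1
Step 2: PC=1 exec 'MOV C, 7'. After: A=0 B=0 C=7 D=0 ZF=1 PC=2
Step 3: PC=2 exec 'MOV B, -3'. After: A=0 B=-3 C=7 D=0 ZF=1 PC=3
Step 4: PC=3 exec 'MOV A, D'. After: A=0 B=-3 C=7 D=0 ZF=1 PC=4
First time PC=4: A=0

0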